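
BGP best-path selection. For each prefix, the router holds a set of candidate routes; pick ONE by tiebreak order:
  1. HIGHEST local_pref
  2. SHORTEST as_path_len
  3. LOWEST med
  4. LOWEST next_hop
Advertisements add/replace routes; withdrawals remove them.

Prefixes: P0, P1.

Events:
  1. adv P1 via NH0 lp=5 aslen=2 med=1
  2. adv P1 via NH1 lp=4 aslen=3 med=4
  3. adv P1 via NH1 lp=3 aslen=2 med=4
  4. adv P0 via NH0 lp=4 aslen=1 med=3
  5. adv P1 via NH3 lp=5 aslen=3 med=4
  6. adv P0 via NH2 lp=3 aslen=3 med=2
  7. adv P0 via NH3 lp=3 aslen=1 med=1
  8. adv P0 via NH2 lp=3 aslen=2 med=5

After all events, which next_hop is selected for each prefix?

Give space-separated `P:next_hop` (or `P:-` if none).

Answer: P0:NH0 P1:NH0

Derivation:
Op 1: best P0=- P1=NH0
Op 2: best P0=- P1=NH0
Op 3: best P0=- P1=NH0
Op 4: best P0=NH0 P1=NH0
Op 5: best P0=NH0 P1=NH0
Op 6: best P0=NH0 P1=NH0
Op 7: best P0=NH0 P1=NH0
Op 8: best P0=NH0 P1=NH0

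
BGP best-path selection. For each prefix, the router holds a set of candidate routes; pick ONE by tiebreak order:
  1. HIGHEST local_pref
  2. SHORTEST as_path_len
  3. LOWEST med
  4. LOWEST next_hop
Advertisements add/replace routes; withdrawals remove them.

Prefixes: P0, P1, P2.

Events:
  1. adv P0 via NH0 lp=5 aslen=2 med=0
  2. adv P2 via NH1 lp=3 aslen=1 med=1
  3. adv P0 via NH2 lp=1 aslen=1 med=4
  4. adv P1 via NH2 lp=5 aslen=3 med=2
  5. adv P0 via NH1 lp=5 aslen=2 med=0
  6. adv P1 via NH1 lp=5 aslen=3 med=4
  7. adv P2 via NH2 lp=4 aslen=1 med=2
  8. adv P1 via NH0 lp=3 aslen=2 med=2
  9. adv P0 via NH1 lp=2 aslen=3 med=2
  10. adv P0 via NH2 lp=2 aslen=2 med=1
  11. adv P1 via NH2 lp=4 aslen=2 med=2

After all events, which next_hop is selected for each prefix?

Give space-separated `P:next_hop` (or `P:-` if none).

Answer: P0:NH0 P1:NH1 P2:NH2

Derivation:
Op 1: best P0=NH0 P1=- P2=-
Op 2: best P0=NH0 P1=- P2=NH1
Op 3: best P0=NH0 P1=- P2=NH1
Op 4: best P0=NH0 P1=NH2 P2=NH1
Op 5: best P0=NH0 P1=NH2 P2=NH1
Op 6: best P0=NH0 P1=NH2 P2=NH1
Op 7: best P0=NH0 P1=NH2 P2=NH2
Op 8: best P0=NH0 P1=NH2 P2=NH2
Op 9: best P0=NH0 P1=NH2 P2=NH2
Op 10: best P0=NH0 P1=NH2 P2=NH2
Op 11: best P0=NH0 P1=NH1 P2=NH2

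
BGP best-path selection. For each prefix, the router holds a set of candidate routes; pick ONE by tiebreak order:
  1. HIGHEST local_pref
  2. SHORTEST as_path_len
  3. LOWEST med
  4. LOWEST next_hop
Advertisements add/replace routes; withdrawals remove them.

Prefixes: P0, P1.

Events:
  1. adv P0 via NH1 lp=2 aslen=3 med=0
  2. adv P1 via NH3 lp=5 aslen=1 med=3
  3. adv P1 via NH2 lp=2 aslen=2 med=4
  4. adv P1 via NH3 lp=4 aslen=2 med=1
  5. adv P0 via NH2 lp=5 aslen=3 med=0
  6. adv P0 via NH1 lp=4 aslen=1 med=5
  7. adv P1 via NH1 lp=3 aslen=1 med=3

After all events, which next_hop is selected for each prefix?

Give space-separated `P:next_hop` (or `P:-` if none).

Op 1: best P0=NH1 P1=-
Op 2: best P0=NH1 P1=NH3
Op 3: best P0=NH1 P1=NH3
Op 4: best P0=NH1 P1=NH3
Op 5: best P0=NH2 P1=NH3
Op 6: best P0=NH2 P1=NH3
Op 7: best P0=NH2 P1=NH3

Answer: P0:NH2 P1:NH3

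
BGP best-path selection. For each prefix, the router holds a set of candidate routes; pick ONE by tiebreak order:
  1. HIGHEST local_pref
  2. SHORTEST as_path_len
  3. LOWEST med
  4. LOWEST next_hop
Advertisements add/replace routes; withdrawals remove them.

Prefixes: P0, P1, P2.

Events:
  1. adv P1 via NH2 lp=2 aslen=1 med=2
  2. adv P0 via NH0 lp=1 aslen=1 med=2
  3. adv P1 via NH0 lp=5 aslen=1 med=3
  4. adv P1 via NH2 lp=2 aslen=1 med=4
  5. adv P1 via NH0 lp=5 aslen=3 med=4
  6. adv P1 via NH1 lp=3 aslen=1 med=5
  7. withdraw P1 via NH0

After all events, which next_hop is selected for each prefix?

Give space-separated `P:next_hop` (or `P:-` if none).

Answer: P0:NH0 P1:NH1 P2:-

Derivation:
Op 1: best P0=- P1=NH2 P2=-
Op 2: best P0=NH0 P1=NH2 P2=-
Op 3: best P0=NH0 P1=NH0 P2=-
Op 4: best P0=NH0 P1=NH0 P2=-
Op 5: best P0=NH0 P1=NH0 P2=-
Op 6: best P0=NH0 P1=NH0 P2=-
Op 7: best P0=NH0 P1=NH1 P2=-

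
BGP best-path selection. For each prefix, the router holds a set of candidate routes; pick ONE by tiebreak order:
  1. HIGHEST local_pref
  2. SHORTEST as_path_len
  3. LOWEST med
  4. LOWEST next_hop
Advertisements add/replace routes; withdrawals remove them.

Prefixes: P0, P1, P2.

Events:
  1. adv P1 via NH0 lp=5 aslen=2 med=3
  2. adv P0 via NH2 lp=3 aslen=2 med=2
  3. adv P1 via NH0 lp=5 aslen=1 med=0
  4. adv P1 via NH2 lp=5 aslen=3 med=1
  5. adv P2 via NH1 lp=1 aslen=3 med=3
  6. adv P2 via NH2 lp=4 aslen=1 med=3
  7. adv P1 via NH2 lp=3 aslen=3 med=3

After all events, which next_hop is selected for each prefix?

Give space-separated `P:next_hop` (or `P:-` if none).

Op 1: best P0=- P1=NH0 P2=-
Op 2: best P0=NH2 P1=NH0 P2=-
Op 3: best P0=NH2 P1=NH0 P2=-
Op 4: best P0=NH2 P1=NH0 P2=-
Op 5: best P0=NH2 P1=NH0 P2=NH1
Op 6: best P0=NH2 P1=NH0 P2=NH2
Op 7: best P0=NH2 P1=NH0 P2=NH2

Answer: P0:NH2 P1:NH0 P2:NH2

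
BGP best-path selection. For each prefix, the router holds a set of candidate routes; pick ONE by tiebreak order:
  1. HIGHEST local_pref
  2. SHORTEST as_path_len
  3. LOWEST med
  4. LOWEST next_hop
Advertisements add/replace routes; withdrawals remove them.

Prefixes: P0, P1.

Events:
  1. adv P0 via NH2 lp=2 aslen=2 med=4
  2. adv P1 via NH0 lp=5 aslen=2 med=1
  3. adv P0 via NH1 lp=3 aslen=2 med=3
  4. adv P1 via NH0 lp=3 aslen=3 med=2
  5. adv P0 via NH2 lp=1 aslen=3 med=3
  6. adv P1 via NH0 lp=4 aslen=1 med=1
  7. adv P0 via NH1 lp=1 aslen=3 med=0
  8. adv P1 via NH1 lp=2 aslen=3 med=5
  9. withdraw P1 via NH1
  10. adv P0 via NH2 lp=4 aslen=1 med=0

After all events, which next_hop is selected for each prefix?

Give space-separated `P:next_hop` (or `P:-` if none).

Answer: P0:NH2 P1:NH0

Derivation:
Op 1: best P0=NH2 P1=-
Op 2: best P0=NH2 P1=NH0
Op 3: best P0=NH1 P1=NH0
Op 4: best P0=NH1 P1=NH0
Op 5: best P0=NH1 P1=NH0
Op 6: best P0=NH1 P1=NH0
Op 7: best P0=NH1 P1=NH0
Op 8: best P0=NH1 P1=NH0
Op 9: best P0=NH1 P1=NH0
Op 10: best P0=NH2 P1=NH0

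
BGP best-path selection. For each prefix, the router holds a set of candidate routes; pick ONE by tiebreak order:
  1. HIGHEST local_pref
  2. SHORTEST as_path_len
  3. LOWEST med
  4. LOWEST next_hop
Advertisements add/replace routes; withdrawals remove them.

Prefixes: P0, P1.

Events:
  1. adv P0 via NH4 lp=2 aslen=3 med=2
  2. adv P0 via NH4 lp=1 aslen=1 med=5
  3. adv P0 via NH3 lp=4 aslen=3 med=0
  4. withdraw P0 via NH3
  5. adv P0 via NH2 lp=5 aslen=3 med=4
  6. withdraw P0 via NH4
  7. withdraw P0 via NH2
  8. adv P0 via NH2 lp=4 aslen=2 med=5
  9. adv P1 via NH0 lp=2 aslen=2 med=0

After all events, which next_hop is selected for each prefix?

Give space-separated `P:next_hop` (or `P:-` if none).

Op 1: best P0=NH4 P1=-
Op 2: best P0=NH4 P1=-
Op 3: best P0=NH3 P1=-
Op 4: best P0=NH4 P1=-
Op 5: best P0=NH2 P1=-
Op 6: best P0=NH2 P1=-
Op 7: best P0=- P1=-
Op 8: best P0=NH2 P1=-
Op 9: best P0=NH2 P1=NH0

Answer: P0:NH2 P1:NH0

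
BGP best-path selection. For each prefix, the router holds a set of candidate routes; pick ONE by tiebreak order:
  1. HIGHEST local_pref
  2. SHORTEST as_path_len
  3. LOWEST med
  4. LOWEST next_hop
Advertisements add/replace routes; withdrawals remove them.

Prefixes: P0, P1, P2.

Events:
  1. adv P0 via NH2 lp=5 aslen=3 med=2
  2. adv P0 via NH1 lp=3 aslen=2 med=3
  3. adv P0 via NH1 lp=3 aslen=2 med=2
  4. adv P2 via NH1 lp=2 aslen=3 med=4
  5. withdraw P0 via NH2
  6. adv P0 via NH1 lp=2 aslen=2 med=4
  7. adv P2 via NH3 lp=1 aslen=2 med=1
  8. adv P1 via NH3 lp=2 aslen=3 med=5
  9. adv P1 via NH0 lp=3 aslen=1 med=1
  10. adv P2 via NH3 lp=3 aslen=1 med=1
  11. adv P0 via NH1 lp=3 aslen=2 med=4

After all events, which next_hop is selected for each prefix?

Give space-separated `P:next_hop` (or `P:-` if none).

Op 1: best P0=NH2 P1=- P2=-
Op 2: best P0=NH2 P1=- P2=-
Op 3: best P0=NH2 P1=- P2=-
Op 4: best P0=NH2 P1=- P2=NH1
Op 5: best P0=NH1 P1=- P2=NH1
Op 6: best P0=NH1 P1=- P2=NH1
Op 7: best P0=NH1 P1=- P2=NH1
Op 8: best P0=NH1 P1=NH3 P2=NH1
Op 9: best P0=NH1 P1=NH0 P2=NH1
Op 10: best P0=NH1 P1=NH0 P2=NH3
Op 11: best P0=NH1 P1=NH0 P2=NH3

Answer: P0:NH1 P1:NH0 P2:NH3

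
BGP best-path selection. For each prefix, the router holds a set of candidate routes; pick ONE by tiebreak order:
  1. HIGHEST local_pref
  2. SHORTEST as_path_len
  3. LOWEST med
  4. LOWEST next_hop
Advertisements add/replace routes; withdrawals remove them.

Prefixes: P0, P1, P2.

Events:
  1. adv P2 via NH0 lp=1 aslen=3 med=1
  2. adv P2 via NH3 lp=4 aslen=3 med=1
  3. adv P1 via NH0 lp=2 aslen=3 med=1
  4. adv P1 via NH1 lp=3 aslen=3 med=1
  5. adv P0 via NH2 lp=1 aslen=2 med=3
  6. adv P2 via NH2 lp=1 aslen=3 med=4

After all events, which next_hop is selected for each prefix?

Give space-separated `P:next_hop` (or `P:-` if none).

Op 1: best P0=- P1=- P2=NH0
Op 2: best P0=- P1=- P2=NH3
Op 3: best P0=- P1=NH0 P2=NH3
Op 4: best P0=- P1=NH1 P2=NH3
Op 5: best P0=NH2 P1=NH1 P2=NH3
Op 6: best P0=NH2 P1=NH1 P2=NH3

Answer: P0:NH2 P1:NH1 P2:NH3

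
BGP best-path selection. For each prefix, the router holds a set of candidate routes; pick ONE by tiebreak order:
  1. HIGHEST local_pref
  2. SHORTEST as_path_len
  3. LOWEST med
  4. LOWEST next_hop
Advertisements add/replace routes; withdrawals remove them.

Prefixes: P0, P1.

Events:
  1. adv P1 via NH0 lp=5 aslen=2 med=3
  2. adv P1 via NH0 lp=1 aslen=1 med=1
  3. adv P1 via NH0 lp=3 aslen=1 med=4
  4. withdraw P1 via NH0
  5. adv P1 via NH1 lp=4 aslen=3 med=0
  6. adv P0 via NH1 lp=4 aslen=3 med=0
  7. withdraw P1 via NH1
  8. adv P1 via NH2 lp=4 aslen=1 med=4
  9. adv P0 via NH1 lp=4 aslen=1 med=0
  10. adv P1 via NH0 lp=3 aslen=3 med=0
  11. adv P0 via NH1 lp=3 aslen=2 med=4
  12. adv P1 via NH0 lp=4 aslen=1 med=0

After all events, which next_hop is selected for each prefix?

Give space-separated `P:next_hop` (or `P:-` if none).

Op 1: best P0=- P1=NH0
Op 2: best P0=- P1=NH0
Op 3: best P0=- P1=NH0
Op 4: best P0=- P1=-
Op 5: best P0=- P1=NH1
Op 6: best P0=NH1 P1=NH1
Op 7: best P0=NH1 P1=-
Op 8: best P0=NH1 P1=NH2
Op 9: best P0=NH1 P1=NH2
Op 10: best P0=NH1 P1=NH2
Op 11: best P0=NH1 P1=NH2
Op 12: best P0=NH1 P1=NH0

Answer: P0:NH1 P1:NH0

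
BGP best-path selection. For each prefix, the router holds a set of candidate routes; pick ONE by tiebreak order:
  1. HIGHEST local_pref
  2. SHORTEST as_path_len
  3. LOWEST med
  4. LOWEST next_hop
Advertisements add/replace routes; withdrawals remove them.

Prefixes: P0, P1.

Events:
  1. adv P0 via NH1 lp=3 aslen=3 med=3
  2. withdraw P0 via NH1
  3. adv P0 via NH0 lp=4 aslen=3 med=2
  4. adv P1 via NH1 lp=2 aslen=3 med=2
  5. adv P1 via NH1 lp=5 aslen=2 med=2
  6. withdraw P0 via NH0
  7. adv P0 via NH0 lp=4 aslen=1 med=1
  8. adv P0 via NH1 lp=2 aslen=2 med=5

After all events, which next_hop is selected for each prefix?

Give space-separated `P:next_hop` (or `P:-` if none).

Op 1: best P0=NH1 P1=-
Op 2: best P0=- P1=-
Op 3: best P0=NH0 P1=-
Op 4: best P0=NH0 P1=NH1
Op 5: best P0=NH0 P1=NH1
Op 6: best P0=- P1=NH1
Op 7: best P0=NH0 P1=NH1
Op 8: best P0=NH0 P1=NH1

Answer: P0:NH0 P1:NH1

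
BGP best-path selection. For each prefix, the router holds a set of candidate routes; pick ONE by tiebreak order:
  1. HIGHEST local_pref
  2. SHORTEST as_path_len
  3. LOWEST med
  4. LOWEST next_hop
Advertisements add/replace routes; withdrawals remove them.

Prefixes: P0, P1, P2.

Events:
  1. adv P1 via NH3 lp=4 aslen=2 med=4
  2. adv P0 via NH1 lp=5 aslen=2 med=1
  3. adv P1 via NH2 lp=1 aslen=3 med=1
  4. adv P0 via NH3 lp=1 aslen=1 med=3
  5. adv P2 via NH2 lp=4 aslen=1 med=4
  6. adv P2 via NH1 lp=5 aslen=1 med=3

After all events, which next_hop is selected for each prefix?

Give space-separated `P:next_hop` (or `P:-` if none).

Answer: P0:NH1 P1:NH3 P2:NH1

Derivation:
Op 1: best P0=- P1=NH3 P2=-
Op 2: best P0=NH1 P1=NH3 P2=-
Op 3: best P0=NH1 P1=NH3 P2=-
Op 4: best P0=NH1 P1=NH3 P2=-
Op 5: best P0=NH1 P1=NH3 P2=NH2
Op 6: best P0=NH1 P1=NH3 P2=NH1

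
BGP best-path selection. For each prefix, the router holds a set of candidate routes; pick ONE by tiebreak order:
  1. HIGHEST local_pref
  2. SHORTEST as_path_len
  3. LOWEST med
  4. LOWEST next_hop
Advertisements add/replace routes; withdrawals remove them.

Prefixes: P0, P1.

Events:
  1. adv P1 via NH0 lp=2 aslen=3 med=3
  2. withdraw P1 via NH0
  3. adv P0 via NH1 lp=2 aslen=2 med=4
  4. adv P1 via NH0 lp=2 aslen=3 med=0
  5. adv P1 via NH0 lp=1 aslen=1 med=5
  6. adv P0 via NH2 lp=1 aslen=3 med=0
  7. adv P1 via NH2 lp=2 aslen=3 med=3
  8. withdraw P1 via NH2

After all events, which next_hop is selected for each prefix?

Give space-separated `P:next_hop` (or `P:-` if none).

Answer: P0:NH1 P1:NH0

Derivation:
Op 1: best P0=- P1=NH0
Op 2: best P0=- P1=-
Op 3: best P0=NH1 P1=-
Op 4: best P0=NH1 P1=NH0
Op 5: best P0=NH1 P1=NH0
Op 6: best P0=NH1 P1=NH0
Op 7: best P0=NH1 P1=NH2
Op 8: best P0=NH1 P1=NH0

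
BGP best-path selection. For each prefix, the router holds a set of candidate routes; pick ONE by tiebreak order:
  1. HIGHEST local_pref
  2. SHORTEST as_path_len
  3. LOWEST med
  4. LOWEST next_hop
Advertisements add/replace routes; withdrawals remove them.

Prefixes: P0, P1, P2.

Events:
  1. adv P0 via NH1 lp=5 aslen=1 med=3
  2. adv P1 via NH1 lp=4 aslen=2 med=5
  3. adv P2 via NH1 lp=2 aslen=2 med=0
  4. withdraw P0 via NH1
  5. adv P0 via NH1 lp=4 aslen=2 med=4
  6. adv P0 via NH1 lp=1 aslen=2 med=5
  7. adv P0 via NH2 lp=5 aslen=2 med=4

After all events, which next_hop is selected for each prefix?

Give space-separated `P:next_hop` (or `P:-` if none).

Op 1: best P0=NH1 P1=- P2=-
Op 2: best P0=NH1 P1=NH1 P2=-
Op 3: best P0=NH1 P1=NH1 P2=NH1
Op 4: best P0=- P1=NH1 P2=NH1
Op 5: best P0=NH1 P1=NH1 P2=NH1
Op 6: best P0=NH1 P1=NH1 P2=NH1
Op 7: best P0=NH2 P1=NH1 P2=NH1

Answer: P0:NH2 P1:NH1 P2:NH1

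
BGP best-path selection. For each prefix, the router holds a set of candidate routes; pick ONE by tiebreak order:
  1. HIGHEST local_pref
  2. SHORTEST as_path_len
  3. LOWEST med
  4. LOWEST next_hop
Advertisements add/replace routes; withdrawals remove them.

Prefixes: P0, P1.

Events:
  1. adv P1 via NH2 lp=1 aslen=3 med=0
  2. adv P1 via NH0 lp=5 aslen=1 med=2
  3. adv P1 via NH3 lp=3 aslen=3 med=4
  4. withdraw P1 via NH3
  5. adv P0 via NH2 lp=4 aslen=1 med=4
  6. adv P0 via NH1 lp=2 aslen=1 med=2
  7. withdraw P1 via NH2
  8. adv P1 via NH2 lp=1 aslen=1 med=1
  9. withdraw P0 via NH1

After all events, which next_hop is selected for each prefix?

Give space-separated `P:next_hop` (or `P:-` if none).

Op 1: best P0=- P1=NH2
Op 2: best P0=- P1=NH0
Op 3: best P0=- P1=NH0
Op 4: best P0=- P1=NH0
Op 5: best P0=NH2 P1=NH0
Op 6: best P0=NH2 P1=NH0
Op 7: best P0=NH2 P1=NH0
Op 8: best P0=NH2 P1=NH0
Op 9: best P0=NH2 P1=NH0

Answer: P0:NH2 P1:NH0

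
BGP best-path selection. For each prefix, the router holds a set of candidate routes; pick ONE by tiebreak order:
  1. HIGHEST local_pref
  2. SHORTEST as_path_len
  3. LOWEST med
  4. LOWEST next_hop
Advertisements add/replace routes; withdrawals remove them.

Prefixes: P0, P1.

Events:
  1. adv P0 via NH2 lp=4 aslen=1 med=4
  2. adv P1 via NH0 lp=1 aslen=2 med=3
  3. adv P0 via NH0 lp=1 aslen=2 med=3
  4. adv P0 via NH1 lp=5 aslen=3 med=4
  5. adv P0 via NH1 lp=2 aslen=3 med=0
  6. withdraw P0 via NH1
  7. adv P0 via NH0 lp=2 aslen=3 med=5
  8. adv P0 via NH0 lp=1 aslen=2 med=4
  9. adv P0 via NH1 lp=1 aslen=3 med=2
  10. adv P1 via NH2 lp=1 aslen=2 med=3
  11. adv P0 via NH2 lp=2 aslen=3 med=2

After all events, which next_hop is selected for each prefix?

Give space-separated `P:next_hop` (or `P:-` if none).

Answer: P0:NH2 P1:NH0

Derivation:
Op 1: best P0=NH2 P1=-
Op 2: best P0=NH2 P1=NH0
Op 3: best P0=NH2 P1=NH0
Op 4: best P0=NH1 P1=NH0
Op 5: best P0=NH2 P1=NH0
Op 6: best P0=NH2 P1=NH0
Op 7: best P0=NH2 P1=NH0
Op 8: best P0=NH2 P1=NH0
Op 9: best P0=NH2 P1=NH0
Op 10: best P0=NH2 P1=NH0
Op 11: best P0=NH2 P1=NH0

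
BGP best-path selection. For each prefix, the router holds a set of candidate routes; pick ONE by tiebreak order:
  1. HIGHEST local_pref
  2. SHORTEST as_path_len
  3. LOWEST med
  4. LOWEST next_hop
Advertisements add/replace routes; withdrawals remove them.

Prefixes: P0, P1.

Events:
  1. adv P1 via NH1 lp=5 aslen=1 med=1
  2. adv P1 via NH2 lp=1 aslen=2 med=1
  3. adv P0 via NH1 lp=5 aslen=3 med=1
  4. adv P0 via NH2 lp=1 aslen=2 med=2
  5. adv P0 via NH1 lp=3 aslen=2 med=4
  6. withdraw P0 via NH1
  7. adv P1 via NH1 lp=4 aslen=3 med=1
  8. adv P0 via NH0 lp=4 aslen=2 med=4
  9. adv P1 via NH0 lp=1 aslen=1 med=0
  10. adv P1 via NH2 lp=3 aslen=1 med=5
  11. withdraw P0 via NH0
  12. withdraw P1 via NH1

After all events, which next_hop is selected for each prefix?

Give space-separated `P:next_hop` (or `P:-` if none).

Op 1: best P0=- P1=NH1
Op 2: best P0=- P1=NH1
Op 3: best P0=NH1 P1=NH1
Op 4: best P0=NH1 P1=NH1
Op 5: best P0=NH1 P1=NH1
Op 6: best P0=NH2 P1=NH1
Op 7: best P0=NH2 P1=NH1
Op 8: best P0=NH0 P1=NH1
Op 9: best P0=NH0 P1=NH1
Op 10: best P0=NH0 P1=NH1
Op 11: best P0=NH2 P1=NH1
Op 12: best P0=NH2 P1=NH2

Answer: P0:NH2 P1:NH2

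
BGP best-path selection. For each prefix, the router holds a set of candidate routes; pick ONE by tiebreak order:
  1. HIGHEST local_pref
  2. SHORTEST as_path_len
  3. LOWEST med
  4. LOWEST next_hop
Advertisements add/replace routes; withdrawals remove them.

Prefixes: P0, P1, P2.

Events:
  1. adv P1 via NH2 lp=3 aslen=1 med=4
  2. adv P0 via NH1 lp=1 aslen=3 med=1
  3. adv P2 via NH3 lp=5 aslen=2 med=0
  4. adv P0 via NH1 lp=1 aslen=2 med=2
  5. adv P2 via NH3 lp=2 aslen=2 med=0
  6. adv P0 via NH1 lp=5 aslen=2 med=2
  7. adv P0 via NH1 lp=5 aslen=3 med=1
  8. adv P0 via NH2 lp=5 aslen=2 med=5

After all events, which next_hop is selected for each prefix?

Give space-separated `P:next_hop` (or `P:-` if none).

Answer: P0:NH2 P1:NH2 P2:NH3

Derivation:
Op 1: best P0=- P1=NH2 P2=-
Op 2: best P0=NH1 P1=NH2 P2=-
Op 3: best P0=NH1 P1=NH2 P2=NH3
Op 4: best P0=NH1 P1=NH2 P2=NH3
Op 5: best P0=NH1 P1=NH2 P2=NH3
Op 6: best P0=NH1 P1=NH2 P2=NH3
Op 7: best P0=NH1 P1=NH2 P2=NH3
Op 8: best P0=NH2 P1=NH2 P2=NH3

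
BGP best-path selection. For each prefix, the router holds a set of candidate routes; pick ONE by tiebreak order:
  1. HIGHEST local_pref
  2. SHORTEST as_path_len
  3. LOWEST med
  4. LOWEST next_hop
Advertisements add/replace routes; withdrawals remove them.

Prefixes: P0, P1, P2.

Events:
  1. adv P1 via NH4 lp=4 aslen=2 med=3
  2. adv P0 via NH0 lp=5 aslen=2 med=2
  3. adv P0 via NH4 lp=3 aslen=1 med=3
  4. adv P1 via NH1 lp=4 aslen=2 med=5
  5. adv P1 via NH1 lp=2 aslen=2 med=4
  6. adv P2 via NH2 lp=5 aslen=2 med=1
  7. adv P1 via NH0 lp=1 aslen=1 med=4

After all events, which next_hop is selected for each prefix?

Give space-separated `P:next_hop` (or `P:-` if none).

Op 1: best P0=- P1=NH4 P2=-
Op 2: best P0=NH0 P1=NH4 P2=-
Op 3: best P0=NH0 P1=NH4 P2=-
Op 4: best P0=NH0 P1=NH4 P2=-
Op 5: best P0=NH0 P1=NH4 P2=-
Op 6: best P0=NH0 P1=NH4 P2=NH2
Op 7: best P0=NH0 P1=NH4 P2=NH2

Answer: P0:NH0 P1:NH4 P2:NH2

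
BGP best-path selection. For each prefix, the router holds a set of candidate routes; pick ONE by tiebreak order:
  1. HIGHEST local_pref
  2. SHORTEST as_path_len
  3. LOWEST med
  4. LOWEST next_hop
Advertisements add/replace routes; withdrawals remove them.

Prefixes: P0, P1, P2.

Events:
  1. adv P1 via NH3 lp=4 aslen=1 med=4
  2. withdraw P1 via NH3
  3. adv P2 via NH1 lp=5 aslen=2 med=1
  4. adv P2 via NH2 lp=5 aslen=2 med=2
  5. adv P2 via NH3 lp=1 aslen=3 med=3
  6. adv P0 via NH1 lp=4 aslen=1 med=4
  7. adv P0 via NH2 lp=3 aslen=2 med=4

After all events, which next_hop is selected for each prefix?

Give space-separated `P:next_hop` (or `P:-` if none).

Answer: P0:NH1 P1:- P2:NH1

Derivation:
Op 1: best P0=- P1=NH3 P2=-
Op 2: best P0=- P1=- P2=-
Op 3: best P0=- P1=- P2=NH1
Op 4: best P0=- P1=- P2=NH1
Op 5: best P0=- P1=- P2=NH1
Op 6: best P0=NH1 P1=- P2=NH1
Op 7: best P0=NH1 P1=- P2=NH1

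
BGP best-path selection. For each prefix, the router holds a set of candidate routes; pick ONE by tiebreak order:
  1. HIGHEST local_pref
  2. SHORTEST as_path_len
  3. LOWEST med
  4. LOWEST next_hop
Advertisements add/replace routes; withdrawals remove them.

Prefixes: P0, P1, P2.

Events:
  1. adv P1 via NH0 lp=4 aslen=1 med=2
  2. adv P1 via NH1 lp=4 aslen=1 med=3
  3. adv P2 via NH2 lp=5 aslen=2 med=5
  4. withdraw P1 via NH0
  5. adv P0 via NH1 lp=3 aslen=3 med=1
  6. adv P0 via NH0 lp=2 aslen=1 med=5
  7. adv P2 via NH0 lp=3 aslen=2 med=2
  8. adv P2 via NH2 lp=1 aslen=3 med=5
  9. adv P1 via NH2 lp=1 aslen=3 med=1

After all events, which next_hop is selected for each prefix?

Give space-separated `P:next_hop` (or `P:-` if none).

Op 1: best P0=- P1=NH0 P2=-
Op 2: best P0=- P1=NH0 P2=-
Op 3: best P0=- P1=NH0 P2=NH2
Op 4: best P0=- P1=NH1 P2=NH2
Op 5: best P0=NH1 P1=NH1 P2=NH2
Op 6: best P0=NH1 P1=NH1 P2=NH2
Op 7: best P0=NH1 P1=NH1 P2=NH2
Op 8: best P0=NH1 P1=NH1 P2=NH0
Op 9: best P0=NH1 P1=NH1 P2=NH0

Answer: P0:NH1 P1:NH1 P2:NH0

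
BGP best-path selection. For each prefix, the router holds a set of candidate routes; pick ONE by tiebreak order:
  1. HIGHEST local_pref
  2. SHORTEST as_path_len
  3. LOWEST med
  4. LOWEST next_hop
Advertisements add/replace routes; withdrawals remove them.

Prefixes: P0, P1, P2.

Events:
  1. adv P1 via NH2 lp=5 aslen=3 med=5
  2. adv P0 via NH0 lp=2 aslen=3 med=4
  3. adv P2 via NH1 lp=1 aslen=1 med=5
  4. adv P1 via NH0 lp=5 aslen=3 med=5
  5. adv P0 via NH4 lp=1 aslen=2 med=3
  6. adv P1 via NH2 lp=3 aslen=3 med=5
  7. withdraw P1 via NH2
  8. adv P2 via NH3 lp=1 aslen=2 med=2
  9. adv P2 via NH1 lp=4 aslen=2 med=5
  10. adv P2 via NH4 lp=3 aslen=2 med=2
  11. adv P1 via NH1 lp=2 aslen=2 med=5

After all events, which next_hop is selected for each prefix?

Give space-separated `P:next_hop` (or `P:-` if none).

Op 1: best P0=- P1=NH2 P2=-
Op 2: best P0=NH0 P1=NH2 P2=-
Op 3: best P0=NH0 P1=NH2 P2=NH1
Op 4: best P0=NH0 P1=NH0 P2=NH1
Op 5: best P0=NH0 P1=NH0 P2=NH1
Op 6: best P0=NH0 P1=NH0 P2=NH1
Op 7: best P0=NH0 P1=NH0 P2=NH1
Op 8: best P0=NH0 P1=NH0 P2=NH1
Op 9: best P0=NH0 P1=NH0 P2=NH1
Op 10: best P0=NH0 P1=NH0 P2=NH1
Op 11: best P0=NH0 P1=NH0 P2=NH1

Answer: P0:NH0 P1:NH0 P2:NH1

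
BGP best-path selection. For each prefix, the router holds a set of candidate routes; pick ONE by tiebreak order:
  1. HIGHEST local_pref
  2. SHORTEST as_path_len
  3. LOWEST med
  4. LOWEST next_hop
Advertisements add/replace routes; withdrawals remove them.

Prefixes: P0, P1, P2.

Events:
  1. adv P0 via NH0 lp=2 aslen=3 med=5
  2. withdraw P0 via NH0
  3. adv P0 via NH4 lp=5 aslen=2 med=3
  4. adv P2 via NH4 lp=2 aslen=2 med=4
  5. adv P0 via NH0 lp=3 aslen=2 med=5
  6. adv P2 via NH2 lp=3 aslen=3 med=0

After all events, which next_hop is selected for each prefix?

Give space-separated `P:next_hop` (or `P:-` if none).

Op 1: best P0=NH0 P1=- P2=-
Op 2: best P0=- P1=- P2=-
Op 3: best P0=NH4 P1=- P2=-
Op 4: best P0=NH4 P1=- P2=NH4
Op 5: best P0=NH4 P1=- P2=NH4
Op 6: best P0=NH4 P1=- P2=NH2

Answer: P0:NH4 P1:- P2:NH2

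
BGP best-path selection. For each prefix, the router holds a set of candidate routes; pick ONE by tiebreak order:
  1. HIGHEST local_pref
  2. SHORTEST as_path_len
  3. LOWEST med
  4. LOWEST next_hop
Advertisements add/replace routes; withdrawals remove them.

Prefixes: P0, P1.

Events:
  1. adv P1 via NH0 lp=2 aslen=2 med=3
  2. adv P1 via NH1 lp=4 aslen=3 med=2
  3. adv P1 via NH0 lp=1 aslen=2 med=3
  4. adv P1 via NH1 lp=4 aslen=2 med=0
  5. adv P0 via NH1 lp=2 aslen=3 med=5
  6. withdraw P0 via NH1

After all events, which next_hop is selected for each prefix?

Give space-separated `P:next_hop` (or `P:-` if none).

Answer: P0:- P1:NH1

Derivation:
Op 1: best P0=- P1=NH0
Op 2: best P0=- P1=NH1
Op 3: best P0=- P1=NH1
Op 4: best P0=- P1=NH1
Op 5: best P0=NH1 P1=NH1
Op 6: best P0=- P1=NH1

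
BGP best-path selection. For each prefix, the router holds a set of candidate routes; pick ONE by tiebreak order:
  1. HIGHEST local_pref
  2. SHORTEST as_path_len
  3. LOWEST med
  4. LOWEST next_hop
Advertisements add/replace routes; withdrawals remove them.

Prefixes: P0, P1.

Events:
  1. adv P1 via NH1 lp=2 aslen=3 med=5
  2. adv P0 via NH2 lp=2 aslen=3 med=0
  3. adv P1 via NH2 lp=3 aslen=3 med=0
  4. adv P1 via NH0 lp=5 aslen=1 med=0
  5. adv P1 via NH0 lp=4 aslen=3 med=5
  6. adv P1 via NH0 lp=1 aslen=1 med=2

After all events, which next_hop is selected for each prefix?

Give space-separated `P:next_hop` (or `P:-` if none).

Answer: P0:NH2 P1:NH2

Derivation:
Op 1: best P0=- P1=NH1
Op 2: best P0=NH2 P1=NH1
Op 3: best P0=NH2 P1=NH2
Op 4: best P0=NH2 P1=NH0
Op 5: best P0=NH2 P1=NH0
Op 6: best P0=NH2 P1=NH2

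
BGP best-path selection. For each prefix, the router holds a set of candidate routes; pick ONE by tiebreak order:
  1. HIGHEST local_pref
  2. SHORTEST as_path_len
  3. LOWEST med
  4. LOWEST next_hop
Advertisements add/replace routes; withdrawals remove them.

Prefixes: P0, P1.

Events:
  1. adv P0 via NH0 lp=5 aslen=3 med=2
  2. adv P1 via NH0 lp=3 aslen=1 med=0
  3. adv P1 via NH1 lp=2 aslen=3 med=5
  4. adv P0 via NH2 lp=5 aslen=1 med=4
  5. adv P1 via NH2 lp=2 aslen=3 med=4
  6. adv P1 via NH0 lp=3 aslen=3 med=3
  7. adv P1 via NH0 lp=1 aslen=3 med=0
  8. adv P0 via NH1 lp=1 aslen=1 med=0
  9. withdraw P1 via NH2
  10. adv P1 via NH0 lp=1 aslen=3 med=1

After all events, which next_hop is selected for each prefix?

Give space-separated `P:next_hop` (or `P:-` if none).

Answer: P0:NH2 P1:NH1

Derivation:
Op 1: best P0=NH0 P1=-
Op 2: best P0=NH0 P1=NH0
Op 3: best P0=NH0 P1=NH0
Op 4: best P0=NH2 P1=NH0
Op 5: best P0=NH2 P1=NH0
Op 6: best P0=NH2 P1=NH0
Op 7: best P0=NH2 P1=NH2
Op 8: best P0=NH2 P1=NH2
Op 9: best P0=NH2 P1=NH1
Op 10: best P0=NH2 P1=NH1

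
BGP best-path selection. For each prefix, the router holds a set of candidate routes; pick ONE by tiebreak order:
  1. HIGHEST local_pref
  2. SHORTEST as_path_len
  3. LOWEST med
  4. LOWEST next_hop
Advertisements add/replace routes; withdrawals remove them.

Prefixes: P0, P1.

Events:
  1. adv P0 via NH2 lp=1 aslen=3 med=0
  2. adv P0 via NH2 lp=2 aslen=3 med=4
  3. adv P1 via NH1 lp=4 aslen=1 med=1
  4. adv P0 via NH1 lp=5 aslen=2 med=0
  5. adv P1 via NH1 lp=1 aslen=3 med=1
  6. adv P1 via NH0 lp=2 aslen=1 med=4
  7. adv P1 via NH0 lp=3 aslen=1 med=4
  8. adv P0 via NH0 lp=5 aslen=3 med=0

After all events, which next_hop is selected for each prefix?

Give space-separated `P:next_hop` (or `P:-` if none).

Answer: P0:NH1 P1:NH0

Derivation:
Op 1: best P0=NH2 P1=-
Op 2: best P0=NH2 P1=-
Op 3: best P0=NH2 P1=NH1
Op 4: best P0=NH1 P1=NH1
Op 5: best P0=NH1 P1=NH1
Op 6: best P0=NH1 P1=NH0
Op 7: best P0=NH1 P1=NH0
Op 8: best P0=NH1 P1=NH0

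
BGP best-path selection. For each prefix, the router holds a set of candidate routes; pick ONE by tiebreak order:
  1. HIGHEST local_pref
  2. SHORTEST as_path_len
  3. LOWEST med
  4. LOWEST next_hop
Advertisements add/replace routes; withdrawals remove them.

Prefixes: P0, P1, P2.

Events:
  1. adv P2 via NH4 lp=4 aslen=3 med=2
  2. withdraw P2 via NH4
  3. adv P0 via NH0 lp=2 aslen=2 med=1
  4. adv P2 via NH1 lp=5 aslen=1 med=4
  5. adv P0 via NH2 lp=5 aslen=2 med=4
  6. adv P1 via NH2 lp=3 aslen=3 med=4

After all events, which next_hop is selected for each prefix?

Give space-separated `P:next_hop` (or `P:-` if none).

Op 1: best P0=- P1=- P2=NH4
Op 2: best P0=- P1=- P2=-
Op 3: best P0=NH0 P1=- P2=-
Op 4: best P0=NH0 P1=- P2=NH1
Op 5: best P0=NH2 P1=- P2=NH1
Op 6: best P0=NH2 P1=NH2 P2=NH1

Answer: P0:NH2 P1:NH2 P2:NH1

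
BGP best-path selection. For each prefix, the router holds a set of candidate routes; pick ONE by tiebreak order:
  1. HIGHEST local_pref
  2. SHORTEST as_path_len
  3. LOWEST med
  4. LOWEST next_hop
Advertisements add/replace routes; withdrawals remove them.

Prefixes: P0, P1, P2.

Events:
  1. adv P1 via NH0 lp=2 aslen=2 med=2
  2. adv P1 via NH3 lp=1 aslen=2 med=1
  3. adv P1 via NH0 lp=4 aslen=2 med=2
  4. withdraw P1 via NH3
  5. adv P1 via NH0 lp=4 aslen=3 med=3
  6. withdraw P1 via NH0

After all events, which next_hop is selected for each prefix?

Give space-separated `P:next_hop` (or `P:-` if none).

Answer: P0:- P1:- P2:-

Derivation:
Op 1: best P0=- P1=NH0 P2=-
Op 2: best P0=- P1=NH0 P2=-
Op 3: best P0=- P1=NH0 P2=-
Op 4: best P0=- P1=NH0 P2=-
Op 5: best P0=- P1=NH0 P2=-
Op 6: best P0=- P1=- P2=-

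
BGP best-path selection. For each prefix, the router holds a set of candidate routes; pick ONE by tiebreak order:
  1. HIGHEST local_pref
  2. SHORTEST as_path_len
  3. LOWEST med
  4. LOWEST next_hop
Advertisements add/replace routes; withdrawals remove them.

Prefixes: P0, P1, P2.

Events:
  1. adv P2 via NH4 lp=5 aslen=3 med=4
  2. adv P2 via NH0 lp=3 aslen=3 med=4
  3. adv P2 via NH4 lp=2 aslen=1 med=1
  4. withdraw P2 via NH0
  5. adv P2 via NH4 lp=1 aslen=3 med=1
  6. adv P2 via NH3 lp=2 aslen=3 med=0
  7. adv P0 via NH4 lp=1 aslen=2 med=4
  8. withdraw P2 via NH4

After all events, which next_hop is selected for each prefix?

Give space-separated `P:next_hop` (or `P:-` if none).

Op 1: best P0=- P1=- P2=NH4
Op 2: best P0=- P1=- P2=NH4
Op 3: best P0=- P1=- P2=NH0
Op 4: best P0=- P1=- P2=NH4
Op 5: best P0=- P1=- P2=NH4
Op 6: best P0=- P1=- P2=NH3
Op 7: best P0=NH4 P1=- P2=NH3
Op 8: best P0=NH4 P1=- P2=NH3

Answer: P0:NH4 P1:- P2:NH3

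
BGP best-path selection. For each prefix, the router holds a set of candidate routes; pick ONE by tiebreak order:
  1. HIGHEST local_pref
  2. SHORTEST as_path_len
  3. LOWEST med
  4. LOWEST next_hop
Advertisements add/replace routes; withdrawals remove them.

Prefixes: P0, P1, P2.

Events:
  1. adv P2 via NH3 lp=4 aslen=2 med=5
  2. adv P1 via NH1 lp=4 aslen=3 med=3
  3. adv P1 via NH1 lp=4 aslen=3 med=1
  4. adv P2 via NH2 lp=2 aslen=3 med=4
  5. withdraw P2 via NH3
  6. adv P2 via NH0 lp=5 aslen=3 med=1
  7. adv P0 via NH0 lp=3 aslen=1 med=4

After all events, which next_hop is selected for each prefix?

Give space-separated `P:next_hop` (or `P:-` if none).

Answer: P0:NH0 P1:NH1 P2:NH0

Derivation:
Op 1: best P0=- P1=- P2=NH3
Op 2: best P0=- P1=NH1 P2=NH3
Op 3: best P0=- P1=NH1 P2=NH3
Op 4: best P0=- P1=NH1 P2=NH3
Op 5: best P0=- P1=NH1 P2=NH2
Op 6: best P0=- P1=NH1 P2=NH0
Op 7: best P0=NH0 P1=NH1 P2=NH0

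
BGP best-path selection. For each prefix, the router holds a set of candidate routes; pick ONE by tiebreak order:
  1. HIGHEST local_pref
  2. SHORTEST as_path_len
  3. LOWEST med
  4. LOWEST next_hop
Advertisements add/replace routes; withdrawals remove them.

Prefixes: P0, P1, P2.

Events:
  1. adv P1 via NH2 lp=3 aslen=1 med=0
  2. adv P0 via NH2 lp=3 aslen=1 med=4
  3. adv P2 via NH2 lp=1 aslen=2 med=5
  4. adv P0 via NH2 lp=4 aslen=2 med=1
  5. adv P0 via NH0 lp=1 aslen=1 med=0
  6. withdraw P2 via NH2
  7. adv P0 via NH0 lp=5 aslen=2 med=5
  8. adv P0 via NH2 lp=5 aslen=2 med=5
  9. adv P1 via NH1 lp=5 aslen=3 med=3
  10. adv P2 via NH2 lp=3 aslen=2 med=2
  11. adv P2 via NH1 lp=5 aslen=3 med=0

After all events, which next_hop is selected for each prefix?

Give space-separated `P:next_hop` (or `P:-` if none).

Op 1: best P0=- P1=NH2 P2=-
Op 2: best P0=NH2 P1=NH2 P2=-
Op 3: best P0=NH2 P1=NH2 P2=NH2
Op 4: best P0=NH2 P1=NH2 P2=NH2
Op 5: best P0=NH2 P1=NH2 P2=NH2
Op 6: best P0=NH2 P1=NH2 P2=-
Op 7: best P0=NH0 P1=NH2 P2=-
Op 8: best P0=NH0 P1=NH2 P2=-
Op 9: best P0=NH0 P1=NH1 P2=-
Op 10: best P0=NH0 P1=NH1 P2=NH2
Op 11: best P0=NH0 P1=NH1 P2=NH1

Answer: P0:NH0 P1:NH1 P2:NH1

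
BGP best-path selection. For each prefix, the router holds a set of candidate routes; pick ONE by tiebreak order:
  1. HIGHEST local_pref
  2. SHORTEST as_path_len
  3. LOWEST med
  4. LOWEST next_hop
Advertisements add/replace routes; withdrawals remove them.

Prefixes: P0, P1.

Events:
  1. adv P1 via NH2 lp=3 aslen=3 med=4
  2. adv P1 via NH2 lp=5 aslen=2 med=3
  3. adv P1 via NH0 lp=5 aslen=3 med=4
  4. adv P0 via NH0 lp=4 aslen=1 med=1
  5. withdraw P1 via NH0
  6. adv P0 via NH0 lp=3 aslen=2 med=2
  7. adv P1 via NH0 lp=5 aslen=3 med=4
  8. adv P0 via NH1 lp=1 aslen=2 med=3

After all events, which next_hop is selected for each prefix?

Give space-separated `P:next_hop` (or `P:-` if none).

Answer: P0:NH0 P1:NH2

Derivation:
Op 1: best P0=- P1=NH2
Op 2: best P0=- P1=NH2
Op 3: best P0=- P1=NH2
Op 4: best P0=NH0 P1=NH2
Op 5: best P0=NH0 P1=NH2
Op 6: best P0=NH0 P1=NH2
Op 7: best P0=NH0 P1=NH2
Op 8: best P0=NH0 P1=NH2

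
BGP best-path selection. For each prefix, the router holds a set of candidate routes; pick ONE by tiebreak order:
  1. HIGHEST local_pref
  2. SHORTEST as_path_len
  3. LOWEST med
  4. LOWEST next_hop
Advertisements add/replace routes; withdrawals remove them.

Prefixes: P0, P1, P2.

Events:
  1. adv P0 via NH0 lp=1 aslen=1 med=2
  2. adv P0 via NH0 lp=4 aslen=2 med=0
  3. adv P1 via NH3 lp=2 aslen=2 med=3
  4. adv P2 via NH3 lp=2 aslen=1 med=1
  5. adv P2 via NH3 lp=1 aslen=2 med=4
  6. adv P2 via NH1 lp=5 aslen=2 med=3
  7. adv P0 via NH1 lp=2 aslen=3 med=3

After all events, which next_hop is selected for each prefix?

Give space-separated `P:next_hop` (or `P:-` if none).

Op 1: best P0=NH0 P1=- P2=-
Op 2: best P0=NH0 P1=- P2=-
Op 3: best P0=NH0 P1=NH3 P2=-
Op 4: best P0=NH0 P1=NH3 P2=NH3
Op 5: best P0=NH0 P1=NH3 P2=NH3
Op 6: best P0=NH0 P1=NH3 P2=NH1
Op 7: best P0=NH0 P1=NH3 P2=NH1

Answer: P0:NH0 P1:NH3 P2:NH1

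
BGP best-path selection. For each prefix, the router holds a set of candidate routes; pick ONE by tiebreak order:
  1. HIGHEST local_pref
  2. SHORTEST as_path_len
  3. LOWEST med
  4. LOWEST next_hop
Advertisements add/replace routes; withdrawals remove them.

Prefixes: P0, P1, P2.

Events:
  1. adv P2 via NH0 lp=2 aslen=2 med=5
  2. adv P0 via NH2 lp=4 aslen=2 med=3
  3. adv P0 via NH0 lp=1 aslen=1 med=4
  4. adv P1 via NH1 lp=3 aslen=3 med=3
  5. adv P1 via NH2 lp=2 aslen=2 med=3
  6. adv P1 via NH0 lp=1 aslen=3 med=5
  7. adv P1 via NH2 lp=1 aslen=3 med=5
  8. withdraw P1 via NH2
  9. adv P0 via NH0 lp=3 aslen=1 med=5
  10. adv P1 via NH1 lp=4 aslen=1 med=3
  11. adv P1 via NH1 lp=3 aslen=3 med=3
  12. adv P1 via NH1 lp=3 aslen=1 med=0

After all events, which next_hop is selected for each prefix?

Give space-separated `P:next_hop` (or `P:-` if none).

Answer: P0:NH2 P1:NH1 P2:NH0

Derivation:
Op 1: best P0=- P1=- P2=NH0
Op 2: best P0=NH2 P1=- P2=NH0
Op 3: best P0=NH2 P1=- P2=NH0
Op 4: best P0=NH2 P1=NH1 P2=NH0
Op 5: best P0=NH2 P1=NH1 P2=NH0
Op 6: best P0=NH2 P1=NH1 P2=NH0
Op 7: best P0=NH2 P1=NH1 P2=NH0
Op 8: best P0=NH2 P1=NH1 P2=NH0
Op 9: best P0=NH2 P1=NH1 P2=NH0
Op 10: best P0=NH2 P1=NH1 P2=NH0
Op 11: best P0=NH2 P1=NH1 P2=NH0
Op 12: best P0=NH2 P1=NH1 P2=NH0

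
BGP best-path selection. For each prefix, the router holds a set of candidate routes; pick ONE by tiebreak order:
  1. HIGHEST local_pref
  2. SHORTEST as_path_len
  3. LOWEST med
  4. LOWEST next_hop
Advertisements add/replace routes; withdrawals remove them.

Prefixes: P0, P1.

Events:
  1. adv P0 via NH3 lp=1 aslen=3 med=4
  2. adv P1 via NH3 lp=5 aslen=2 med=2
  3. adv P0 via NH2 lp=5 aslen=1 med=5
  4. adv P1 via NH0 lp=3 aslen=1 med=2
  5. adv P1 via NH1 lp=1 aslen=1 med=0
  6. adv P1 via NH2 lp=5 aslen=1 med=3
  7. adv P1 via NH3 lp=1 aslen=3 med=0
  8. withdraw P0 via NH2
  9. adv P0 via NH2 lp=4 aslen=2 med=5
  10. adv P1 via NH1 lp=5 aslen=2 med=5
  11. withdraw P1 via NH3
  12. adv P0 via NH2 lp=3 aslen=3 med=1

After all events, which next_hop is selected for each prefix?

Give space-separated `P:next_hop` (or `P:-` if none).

Op 1: best P0=NH3 P1=-
Op 2: best P0=NH3 P1=NH3
Op 3: best P0=NH2 P1=NH3
Op 4: best P0=NH2 P1=NH3
Op 5: best P0=NH2 P1=NH3
Op 6: best P0=NH2 P1=NH2
Op 7: best P0=NH2 P1=NH2
Op 8: best P0=NH3 P1=NH2
Op 9: best P0=NH2 P1=NH2
Op 10: best P0=NH2 P1=NH2
Op 11: best P0=NH2 P1=NH2
Op 12: best P0=NH2 P1=NH2

Answer: P0:NH2 P1:NH2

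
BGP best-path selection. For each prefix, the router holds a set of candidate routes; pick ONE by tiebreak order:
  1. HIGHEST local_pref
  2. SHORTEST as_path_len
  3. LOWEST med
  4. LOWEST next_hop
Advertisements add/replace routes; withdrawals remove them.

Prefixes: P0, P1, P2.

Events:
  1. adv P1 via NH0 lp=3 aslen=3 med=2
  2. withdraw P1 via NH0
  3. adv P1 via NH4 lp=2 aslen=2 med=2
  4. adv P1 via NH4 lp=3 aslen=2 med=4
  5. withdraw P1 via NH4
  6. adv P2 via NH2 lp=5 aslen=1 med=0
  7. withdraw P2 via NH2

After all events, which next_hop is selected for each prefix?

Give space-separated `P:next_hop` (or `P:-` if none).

Op 1: best P0=- P1=NH0 P2=-
Op 2: best P0=- P1=- P2=-
Op 3: best P0=- P1=NH4 P2=-
Op 4: best P0=- P1=NH4 P2=-
Op 5: best P0=- P1=- P2=-
Op 6: best P0=- P1=- P2=NH2
Op 7: best P0=- P1=- P2=-

Answer: P0:- P1:- P2:-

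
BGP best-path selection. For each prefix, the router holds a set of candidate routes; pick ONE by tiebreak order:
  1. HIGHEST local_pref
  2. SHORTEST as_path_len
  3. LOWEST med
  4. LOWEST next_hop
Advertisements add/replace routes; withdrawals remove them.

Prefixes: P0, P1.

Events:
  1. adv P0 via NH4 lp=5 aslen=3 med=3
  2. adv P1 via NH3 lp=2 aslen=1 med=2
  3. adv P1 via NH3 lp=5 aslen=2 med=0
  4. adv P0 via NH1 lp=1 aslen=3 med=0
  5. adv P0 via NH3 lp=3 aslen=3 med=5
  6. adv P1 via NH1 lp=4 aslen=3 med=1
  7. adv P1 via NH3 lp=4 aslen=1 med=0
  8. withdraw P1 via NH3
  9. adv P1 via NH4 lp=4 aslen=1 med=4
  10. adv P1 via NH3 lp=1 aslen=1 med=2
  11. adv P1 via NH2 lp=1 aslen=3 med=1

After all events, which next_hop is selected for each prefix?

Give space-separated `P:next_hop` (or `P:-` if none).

Answer: P0:NH4 P1:NH4

Derivation:
Op 1: best P0=NH4 P1=-
Op 2: best P0=NH4 P1=NH3
Op 3: best P0=NH4 P1=NH3
Op 4: best P0=NH4 P1=NH3
Op 5: best P0=NH4 P1=NH3
Op 6: best P0=NH4 P1=NH3
Op 7: best P0=NH4 P1=NH3
Op 8: best P0=NH4 P1=NH1
Op 9: best P0=NH4 P1=NH4
Op 10: best P0=NH4 P1=NH4
Op 11: best P0=NH4 P1=NH4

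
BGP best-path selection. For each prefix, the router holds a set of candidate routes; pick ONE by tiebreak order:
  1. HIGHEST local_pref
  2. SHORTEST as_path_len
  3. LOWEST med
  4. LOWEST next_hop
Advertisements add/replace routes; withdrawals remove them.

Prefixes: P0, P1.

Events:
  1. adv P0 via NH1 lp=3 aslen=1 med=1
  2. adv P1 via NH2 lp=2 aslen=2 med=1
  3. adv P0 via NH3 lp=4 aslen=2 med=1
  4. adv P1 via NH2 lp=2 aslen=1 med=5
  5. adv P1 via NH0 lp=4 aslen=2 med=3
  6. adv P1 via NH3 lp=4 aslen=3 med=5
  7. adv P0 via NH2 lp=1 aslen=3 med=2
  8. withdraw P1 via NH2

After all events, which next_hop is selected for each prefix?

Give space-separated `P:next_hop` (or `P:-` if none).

Op 1: best P0=NH1 P1=-
Op 2: best P0=NH1 P1=NH2
Op 3: best P0=NH3 P1=NH2
Op 4: best P0=NH3 P1=NH2
Op 5: best P0=NH3 P1=NH0
Op 6: best P0=NH3 P1=NH0
Op 7: best P0=NH3 P1=NH0
Op 8: best P0=NH3 P1=NH0

Answer: P0:NH3 P1:NH0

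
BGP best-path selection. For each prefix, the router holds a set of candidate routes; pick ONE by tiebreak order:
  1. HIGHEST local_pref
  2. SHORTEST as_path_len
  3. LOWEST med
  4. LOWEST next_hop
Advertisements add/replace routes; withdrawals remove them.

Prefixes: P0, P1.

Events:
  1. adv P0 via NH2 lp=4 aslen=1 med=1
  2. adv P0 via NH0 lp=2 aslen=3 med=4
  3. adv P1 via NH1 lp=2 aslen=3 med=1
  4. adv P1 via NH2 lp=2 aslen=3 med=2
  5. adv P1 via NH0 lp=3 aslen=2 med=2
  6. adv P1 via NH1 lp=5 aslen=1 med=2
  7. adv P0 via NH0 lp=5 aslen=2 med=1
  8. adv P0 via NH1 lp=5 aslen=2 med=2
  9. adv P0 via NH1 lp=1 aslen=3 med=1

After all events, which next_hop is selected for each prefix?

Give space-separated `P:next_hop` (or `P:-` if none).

Op 1: best P0=NH2 P1=-
Op 2: best P0=NH2 P1=-
Op 3: best P0=NH2 P1=NH1
Op 4: best P0=NH2 P1=NH1
Op 5: best P0=NH2 P1=NH0
Op 6: best P0=NH2 P1=NH1
Op 7: best P0=NH0 P1=NH1
Op 8: best P0=NH0 P1=NH1
Op 9: best P0=NH0 P1=NH1

Answer: P0:NH0 P1:NH1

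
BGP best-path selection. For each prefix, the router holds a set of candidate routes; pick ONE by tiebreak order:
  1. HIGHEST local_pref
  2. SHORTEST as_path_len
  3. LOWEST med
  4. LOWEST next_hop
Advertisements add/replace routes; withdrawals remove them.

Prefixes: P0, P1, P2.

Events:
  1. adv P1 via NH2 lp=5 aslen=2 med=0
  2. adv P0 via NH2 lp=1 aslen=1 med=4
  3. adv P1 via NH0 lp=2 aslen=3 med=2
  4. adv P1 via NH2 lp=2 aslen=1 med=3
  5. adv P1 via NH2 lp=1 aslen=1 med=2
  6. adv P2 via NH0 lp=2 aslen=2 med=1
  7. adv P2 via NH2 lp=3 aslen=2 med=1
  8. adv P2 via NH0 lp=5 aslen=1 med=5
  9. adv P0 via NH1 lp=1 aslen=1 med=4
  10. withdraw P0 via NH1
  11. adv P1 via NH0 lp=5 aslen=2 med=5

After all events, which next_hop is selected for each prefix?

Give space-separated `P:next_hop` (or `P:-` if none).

Op 1: best P0=- P1=NH2 P2=-
Op 2: best P0=NH2 P1=NH2 P2=-
Op 3: best P0=NH2 P1=NH2 P2=-
Op 4: best P0=NH2 P1=NH2 P2=-
Op 5: best P0=NH2 P1=NH0 P2=-
Op 6: best P0=NH2 P1=NH0 P2=NH0
Op 7: best P0=NH2 P1=NH0 P2=NH2
Op 8: best P0=NH2 P1=NH0 P2=NH0
Op 9: best P0=NH1 P1=NH0 P2=NH0
Op 10: best P0=NH2 P1=NH0 P2=NH0
Op 11: best P0=NH2 P1=NH0 P2=NH0

Answer: P0:NH2 P1:NH0 P2:NH0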